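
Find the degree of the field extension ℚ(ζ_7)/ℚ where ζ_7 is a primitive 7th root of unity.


[ℚ(ζ_n):ℚ] = deg Φ_n(x) = φ(n). Here φ(7) = 6

[ℚ(ζ_7)/ℚ where ζ_7 is a primitive 7th root of unity] = 6


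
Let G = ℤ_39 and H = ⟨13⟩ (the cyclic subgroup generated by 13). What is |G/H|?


|⟨13⟩| = n / gcd(13, 39) = 39 / 13 = 3
H is normal (ℤ_39 is abelian).
|G/H| = |G| / |H| = 39 / 3 = 13

|G/H| = 13


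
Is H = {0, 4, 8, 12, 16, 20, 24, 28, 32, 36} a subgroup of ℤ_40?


Subgroup test for H = {0, 4, 8, 12, 16, 20, 24, 28, 32, 36} in (ℤ_40, +):
(1) 0 ∈ H? Yes
(2) Closure: for all a,b ∈ H, (a+b) mod 40 ∈ H? Yes
(3) Inverses: for all a ∈ H, -a mod 40 ∈ H? Yes

Yes, H is a subgroup of ℤ_40


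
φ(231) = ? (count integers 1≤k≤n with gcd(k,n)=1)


Factor n: 231 = 3 × 7 × 11
φ(n) = n · ∏(1 - 1/p) over distinct primes p | n
φ(231) = 231 · (1 - 1/3) · (1 - 1/7) · (1 - 1/11) = 120

φ(231) = 120


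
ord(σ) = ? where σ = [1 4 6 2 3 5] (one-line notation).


Cycle decomposition: (2 4) (3 6 5)
Cycle lengths: 2, 3
Order = lcm(2, 3) = 6

ord(σ) = 6


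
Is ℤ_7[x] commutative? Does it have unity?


ℤ_7 is a field (n prime), so ℤ_7[x] is a commutative integral domain with unity
Commutative: Yes
Integral domain: Yes
Has unity: Yes

ℤ_7[x]: Commutative=Yes, Unity=Yes


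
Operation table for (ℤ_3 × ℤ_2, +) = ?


Elements: {(0,0), (0,1), (1,0), (1,1), (2,0), (2,1)}
Operation: componentwise addition mod (3, 2)
Entry (a, b) = ((a₁+b₁) mod 3, (a₂+b₂) mod 2)

Cayley table:
      | (0,0) | (0,1) | (1,0) | (1,1) | (2,0) | (2,1)
(0,0) | (0,0) | (0,1) | (1,0) | (1,1) | (2,0) | (2,1)
(0,1) | (0,1) | (0,0) | (1,1) | (1,0) | (2,1) | (2,0)
(1,0) | (1,0) | (1,1) | (2,0) | (2,1) | (0,0) | (0,1)
(1,1) | (1,1) | (1,0) | (2,1) | (2,0) | (0,1) | (0,0)
(2,0) | (2,0) | (2,1) | (0,0) | (0,1) | (1,0) | (1,1)
(2,1) | (2,1) | (2,0) | (0,1) | (0,0) | (1,1) | (1,0)


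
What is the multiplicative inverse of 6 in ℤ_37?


Use the extended Euclidean algorithm to write 1 = 6·s + 37·t; then s mod 37 is the inverse.
Euclidean algorithm:
  6 = 0·37 + 6
  37 = 6·6 + 1
  6 = 6·1 + 0
gcd(6,37) = 1
Back-substitution gives: 6·(-6) + 37·(1) = 1
So 6⁻¹ ≡ -6 ≡ 31 (mod 37)
Check: 6 × 31 = 186 ≡ 1 (mod 37) ✓

6⁻¹ ≡ 31 (mod 37)


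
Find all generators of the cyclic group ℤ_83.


g generates ℤ_n iff gcd(g,n) = 1
Prime factors of 83: 83
Generators are g ∈ {1,...,82} not divisible by any of these primes.
Generators: {1, 2, 3, 4, 5, 6, 7, 8, 9, 10, 11, 12, 13, 14, 15, 16, 17, 18, 19, 20, 21, 22, 23, 24, 25, 26, 27, 28, 29, 30, 31, 32, 33, 34, 35, 36, 37, 38, 39, 40, 41, 42, 43, 44, 45, 46, 47, 48, 49, 50, 51, 52, 53, 54, 55, 56, 57, 58, 59, 60, 61, 62, 63, 64, 65, 66, 67, 68, 69, 70, 71, 72, 73, 74, 75, 76, 77, 78, 79, 80, 81, 82}
Number of generators = φ(83) = 82

Generators of ℤ_83 = {1, 2, 3, 4, 5, 6, 7, 8, 9, 10, 11, 12, 13, 14, 15, 16, 17, 18, 19, 20, 21, 22, 23, 24, 25, 26, 27, 28, 29, 30, 31, 32, 33, 34, 35, 36, 37, 38, 39, 40, 41, 42, 43, 44, 45, 46, 47, 48, 49, 50, 51, 52, 53, 54, 55, 56, 57, 58, 59, 60, 61, 62, 63, 64, 65, 66, 67, 68, 69, 70, 71, 72, 73, 74, 75, 76, 77, 78, 79, 80, 81, 82}


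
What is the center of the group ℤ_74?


Z(G) = {g ∈ G | gx = xg for all x ∈ G}
ℤ_74 is abelian, so Z(G) = G

Z(ℤ_74) = ℤ_74


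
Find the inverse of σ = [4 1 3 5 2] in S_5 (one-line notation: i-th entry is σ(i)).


To find σ⁻¹, swap domain and range:
σ(1) = 4 → σ⁻¹(4) = 1
σ(2) = 1 → σ⁻¹(1) = 2
σ(3) = 3 → σ⁻¹(3) = 3
σ(4) = 5 → σ⁻¹(5) = 4
σ(5) = 2 → σ⁻¹(2) = 5

σ⁻¹ = [2 5 3 1 4]


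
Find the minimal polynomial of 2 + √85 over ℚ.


Let α = 2 + √85. Then α - 2 = √85, so (α - 2)² = 85, giving α² - 4α - 81 = 0. Degree 2 and α ∉ ℚ, so this is the minimal polynomial.

Minimal polynomial: x² - 4x - 81


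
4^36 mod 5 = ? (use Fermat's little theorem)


Fermat's little theorem: if p is prime and gcd(a,p)=1, then a^(p-1) ≡ 1 (mod p)
p = 5 is prime, gcd(4,5) = 1
Reduce exponent: 36 mod 4 = 0
So 4^36 ≡ 4^0 (mod 5)
4^0 = 1

4^36 ≡ 1 (mod 5)


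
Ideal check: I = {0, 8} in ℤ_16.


Check ideal conditions for I = {0, 8} in ℤ_16:
(1) I is an additive subgroup? Yes
(2) For r ∈ ℤ_16 and a ∈ I: r·a ∈ I? Yes

Yes, I is an ideal of ℤ_16


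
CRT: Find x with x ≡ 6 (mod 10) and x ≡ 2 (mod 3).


m₁ = 10, m₂ = 3, gcd = 1, so CRT applies. M = m₁·m₂ = 30
Let M₁ = M/m₁ = 3, M₂ = M/m₂ = 10
Find y₁ ≡ M₁⁻¹ (mod m₁): 3⁻¹ ≡ 7 (mod 10)
Find y₂ ≡ M₂⁻¹ (mod m₂): 10⁻¹ ≡ 1 (mod 3)
x = a₁·M₁·y₁ + a₂·M₂·y₂ = 6·3·7 + 2·10·1 = 146
Reduce mod 30: x ≡ 26
Check: 26 mod 10 = 6 ✓, 26 mod 3 = 2 ✓

x ≡ 26 (mod 30)


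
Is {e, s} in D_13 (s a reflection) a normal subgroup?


H = {e, s} in D_13 (s a reflection)
r·s·r⁻¹ = sr⁻² ≠ s for n ≥ 3, so {e, s} is not closed under conjugation

No, not a normal subgroup


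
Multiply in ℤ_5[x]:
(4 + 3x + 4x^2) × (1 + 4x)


Expand and collect like terms; reduce coefficients mod 5:
x^0: 4·1 = 4 ≡ 4 (mod 5)
x^1: 4·4 + 3·1 = 19 ≡ 4 (mod 5)
x^2: 3·4 + 4·1 = 16 ≡ 1 (mod 5)
x^3: 4·4 = 16 ≡ 1 (mod 5)
Result: 4 + 4x + x^2 + x^3

f · g = 4 + 4x + x^2 + x^3


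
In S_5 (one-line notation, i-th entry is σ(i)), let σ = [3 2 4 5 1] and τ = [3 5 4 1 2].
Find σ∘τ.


σ∘τ: apply τ first, then σ
1 →τ 3 →σ 4
2 →τ 5 →σ 1
3 →τ 4 →σ 5
4 →τ 1 →σ 3
5 →τ 2 →σ 2

σ∘τ = [4 1 5 3 2]


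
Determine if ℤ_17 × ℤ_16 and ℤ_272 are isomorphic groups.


Comparing ℤ_17 × ℤ_16 and ℤ_272:
gcd(17,16) = 1, so ℤ_17 × ℤ_16 ≅ ℤ_272 (CRT)

Yes, ℤ_17 × ℤ_16 ≅ ℤ_272


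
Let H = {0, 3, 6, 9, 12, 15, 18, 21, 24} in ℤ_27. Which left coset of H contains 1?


1 + H = {1 + h (mod 27) : h ∈ H}
1+0=1, 1+3=4, 1+6=7, 1+9=10, 1+12=13, 1+15=16, 1+18=19, 1+21=22, 1+24=25

1 + H = {1, 4, 7, 10, 13, 16, 19, 22, 25}


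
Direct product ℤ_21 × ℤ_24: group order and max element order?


|ℤ_21 × ℤ_24| = 21 × 24 = 504
Max element order = lcm(21,24) = 168
Cyclic? No (gcd=3)

|ℤ_21×ℤ_24| = 504, max element order = 168


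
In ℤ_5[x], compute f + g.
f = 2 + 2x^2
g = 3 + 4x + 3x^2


Add coefficients mod 5:
x^0: 2 + 3 = 0 (mod 5)
x^1: 0 + 4 = 4 (mod 5)
x^2: 2 + 3 = 0 (mod 5)
Result: 4x

f + g = 4x


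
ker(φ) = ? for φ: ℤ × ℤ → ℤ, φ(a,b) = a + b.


Kernel = preimage of identity
ker(φ) = {(a,b) ∈ ℤ² | a+b = 0} = {(a,-a) | a ∈ ℤ}

ker(φ) = {(a,-a) | a ∈ ℤ}


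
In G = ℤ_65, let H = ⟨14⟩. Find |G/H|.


|⟨14⟩| = n / gcd(14, 65) = 65 / 1 = 65
H is normal (ℤ_65 is abelian).
|G/H| = |G| / |H| = 65 / 65 = 1

|G/H| = 1


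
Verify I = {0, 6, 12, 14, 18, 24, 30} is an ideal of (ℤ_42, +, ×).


Check ideal conditions for I = {0, 6, 12, 14, 18, 24, 30} in ℤ_42:
(1) I is an additive subgroup? No
(2) For r ∈ ℤ_42 and a ∈ I: r·a ∈ I? No  [counterexample: r=2, a=14, r·a mod 42 = 28 ∉ I]

No, I is not an ideal of ℤ_42


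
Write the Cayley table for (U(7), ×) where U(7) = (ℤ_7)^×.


Elements: {1, 2, 3, 4, 5, 6}
Operation: multiplication mod 7
Entry (a, b) = (a × b) mod 7

Cayley table:
  | 1 | 2 | 3 | 4 | 5 | 6
1 | 1 | 2 | 3 | 4 | 5 | 6
2 | 2 | 4 | 6 | 1 | 3 | 5
3 | 3 | 6 | 2 | 5 | 1 | 4
4 | 4 | 1 | 5 | 2 | 6 | 3
5 | 5 | 3 | 1 | 6 | 4 | 2
6 | 6 | 5 | 4 | 3 | 2 | 1


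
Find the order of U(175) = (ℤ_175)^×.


U(n) is the group of units mod n; |U(n)| = φ(n)
|U(175)| = φ(175) = 120

|U(175) = (ℤ_175)^×| = 120


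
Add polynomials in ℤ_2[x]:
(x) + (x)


Add coefficients mod 2:
x^0: 0 + 0 = 0 (mod 2)
x^1: 1 + 1 = 0 (mod 2)
Result: 0

f + g = 0


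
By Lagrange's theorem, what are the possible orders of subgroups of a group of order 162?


Lagrange's theorem: |H| divides |G|
|G| = 162
Divisors of 162: 1, 2, 3, 6, 9, 18, 27, 54, 81, 162

Possible subgroup orders: {1, 2, 3, 6, 9, 18, 27, 54, 81, 162}


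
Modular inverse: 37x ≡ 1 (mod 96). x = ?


Use the extended Euclidean algorithm to write 1 = 37·s + 96·t; then s mod 96 is the inverse.
Euclidean algorithm:
  37 = 0·96 + 37
  96 = 2·37 + 22
  37 = 1·22 + 15
  22 = 1·15 + 7
  15 = 2·7 + 1
  7 = 7·1 + 0
gcd(37,96) = 1
Back-substitution gives: 37·(13) + 96·(-5) = 1
So 37⁻¹ ≡ 13 ≡ 13 (mod 96)
Check: 37 × 13 = 481 ≡ 1 (mod 96) ✓

37⁻¹ ≡ 13 (mod 96)


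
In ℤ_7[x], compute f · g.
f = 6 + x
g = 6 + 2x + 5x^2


Expand and collect like terms; reduce coefficients mod 7:
x^0: 6·6 = 36 ≡ 1 (mod 7)
x^1: 6·2 + 1·6 = 18 ≡ 4 (mod 7)
x^2: 6·5 + 1·2 = 32 ≡ 4 (mod 7)
x^3: 1·5 = 5 ≡ 5 (mod 7)
Result: 1 + 4x + 4x^2 + 5x^3

f · g = 1 + 4x + 4x^2 + 5x^3


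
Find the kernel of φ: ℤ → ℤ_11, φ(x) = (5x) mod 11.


Kernel = preimage of identity
ker(φ) = {x ∈ ℤ : 5x ≡ 0 (mod 11)}. gcd(5,11) = 1, so 5x ≡ 0 (mod 11) ⟺ x ≡ 0 (mod 11/1 = 11). Hence ker(φ) = 11ℤ

ker(φ) = 11ℤ


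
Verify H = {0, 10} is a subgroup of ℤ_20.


Subgroup test for H = {0, 10} in (ℤ_20, +):
(1) 0 ∈ H? Yes
(2) Closure: for all a,b ∈ H, (a+b) mod 20 ∈ H? Yes
(3) Inverses: for all a ∈ H, -a mod 20 ∈ H? Yes

Yes, H is a subgroup of ℤ_20


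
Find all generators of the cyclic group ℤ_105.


g generates ℤ_n iff gcd(g,n) = 1
Prime factors of 105: 3, 5, 7
Generators are g ∈ {1,...,104} not divisible by any of these primes.
Generators: {1, 2, 4, 8, 11, 13, 16, 17, 19, 22, 23, 26, 29, 31, 32, 34, 37, 38, 41, 43, 44, 46, 47, 52, 53, 58, 59, 61, 62, 64, 67, 68, 71, 73, 74, 76, 79, 82, 83, 86, 88, 89, 92, 94, 97, 101, 103, 104}
Number of generators = φ(105) = 48

Generators of ℤ_105 = {1, 2, 4, 8, 11, 13, 16, 17, 19, 22, 23, 26, 29, 31, 32, 34, 37, 38, 41, 43, 44, 46, 47, 52, 53, 58, 59, 61, 62, 64, 67, 68, 71, 73, 74, 76, 79, 82, 83, 86, 88, 89, 92, 94, 97, 101, 103, 104}


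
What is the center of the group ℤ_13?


Z(G) = {g ∈ G | gx = xg for all x ∈ G}
ℤ_13 is abelian, so Z(G) = G

Z(ℤ_13) = ℤ_13


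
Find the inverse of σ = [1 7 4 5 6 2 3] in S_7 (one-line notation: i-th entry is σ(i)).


To find σ⁻¹, swap domain and range:
σ(1) = 1 → σ⁻¹(1) = 1
σ(2) = 7 → σ⁻¹(7) = 2
σ(3) = 4 → σ⁻¹(4) = 3
σ(4) = 5 → σ⁻¹(5) = 4
σ(5) = 6 → σ⁻¹(6) = 5
σ(6) = 2 → σ⁻¹(2) = 6
σ(7) = 3 → σ⁻¹(3) = 7

σ⁻¹ = [1 6 7 3 4 5 2]


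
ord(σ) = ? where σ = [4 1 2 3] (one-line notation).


Cycle decomposition: (1 4 3 2)
Cycle lengths: 4
Order = lcm(4) = 4

ord(σ) = 4


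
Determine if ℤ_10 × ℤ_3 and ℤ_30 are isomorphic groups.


Comparing ℤ_10 × ℤ_3 and ℤ_30:
gcd(10,3) = 1, so ℤ_10 × ℤ_3 ≅ ℤ_30 (CRT)

Yes, ℤ_10 × ℤ_3 ≅ ℤ_30


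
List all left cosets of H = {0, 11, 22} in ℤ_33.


H = {0, 11, 22}, |H| = 3
Number of cosets = |G|/|H| = 33/3 = 11
0 + H = {0, 11, 22}
1 + H = {1, 12, 23}
2 + H = {2, 13, 24}
3 + H = {3, 14, 25}
4 + H = {4, 15, 26}
5 + H = {5, 16, 27}
6 + H = {6, 17, 28}
7 + H = {7, 18, 29}
8 + H = {8, 19, 30}
9 + H = {9, 20, 31}
10 + H = {10, 21, 32}

Cosets: 0+H={0,11,22}; 1+H={1,12,23}; 2+H={2,13,24}; 3+H={3,14,25}; 4+H={4,15,26}; 5+H={5,16,27}; 6+H={6,17,28}; 7+H={7,18,29}; 8+H={8,19,30}; 9+H={9,20,31}; 10+H={10,21,32}


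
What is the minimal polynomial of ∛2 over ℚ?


∛2 satisfies x³ - 2 = 0, irreducible over ℚ (no rational root; 2 is not a perfect cube)

Minimal polynomial: x³ - 2


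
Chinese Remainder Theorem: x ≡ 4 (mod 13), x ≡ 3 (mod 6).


m₁ = 13, m₂ = 6, gcd = 1, so CRT applies. M = m₁·m₂ = 78
Let M₁ = M/m₁ = 6, M₂ = M/m₂ = 13
Find y₁ ≡ M₁⁻¹ (mod m₁): 6⁻¹ ≡ 11 (mod 13)
Find y₂ ≡ M₂⁻¹ (mod m₂): 13⁻¹ ≡ 1 (mod 6)
x = a₁·M₁·y₁ + a₂·M₂·y₂ = 4·6·11 + 3·13·1 = 303
Reduce mod 78: x ≡ 69
Check: 69 mod 13 = 4 ✓, 69 mod 6 = 3 ✓

x ≡ 69 (mod 78)


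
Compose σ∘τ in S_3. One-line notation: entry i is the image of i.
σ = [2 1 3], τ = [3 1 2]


σ∘τ: apply τ first, then σ
1 →τ 3 →σ 3
2 →τ 1 →σ 2
3 →τ 2 →σ 1

σ∘τ = [3 2 1]


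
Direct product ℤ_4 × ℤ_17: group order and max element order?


|ℤ_4 × ℤ_17| = 4 × 17 = 68
Max element order = lcm(4,17) = 68
Cyclic? Yes (gcd=1)

|ℤ_4×ℤ_17| = 68, max element order = 68


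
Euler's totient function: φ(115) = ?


Factor n: 115 = 5 × 23
φ(n) = n · ∏(1 - 1/p) over distinct primes p | n
φ(115) = 115 · (1 - 1/5) · (1 - 1/23) = 88

φ(115) = 88


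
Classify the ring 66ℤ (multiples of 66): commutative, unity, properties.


66ℤ is a commutative ring under +,× but has no multiplicative identity (1 ∉ 66ℤ); it has no zero divisors, but without unity it is not an integral domain
Commutative: Yes
Integral domain: No
Has unity: No

66ℤ (multiples of 66): Commutative=Yes, Unity=No


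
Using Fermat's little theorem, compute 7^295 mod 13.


Fermat's little theorem: if p is prime and gcd(a,p)=1, then a^(p-1) ≡ 1 (mod p)
p = 13 is prime, gcd(7,13) = 1
Reduce exponent: 295 mod 12 = 7
So 7^295 ≡ 7^7 (mod 13)
7^7 mod 13 = 6

7^295 ≡ 6 (mod 13)


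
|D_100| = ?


|D_n| = 2n (n rotations and n reflections)
|D_100| = 2×100 = 200

|D_100| = 200


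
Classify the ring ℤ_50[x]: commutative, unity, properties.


ℤ_50 has zero divisors (2·25 ≡ 0), and these lift to constant zero divisors in ℤ_50[x]; so not an integral domain
Commutative: Yes
Integral domain: No
Has unity: Yes

ℤ_50[x]: Commutative=Yes, Unity=Yes


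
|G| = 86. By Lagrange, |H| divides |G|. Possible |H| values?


Lagrange's theorem: |H| divides |G|
|G| = 86
Divisors of 86: 1, 2, 43, 86

Possible subgroup orders: {1, 2, 43, 86}


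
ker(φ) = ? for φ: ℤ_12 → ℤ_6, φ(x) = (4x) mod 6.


Kernel = preimage of identity
ker(φ) = {x ∈ ℤ_12 : 4x ≡ 0 (mod 6)}. Since 6 | 12, φ is well-defined. The kernel is the cyclic subgroup ⟨3⟩ of ℤ_12 (order 4), i.e. {0, 3, 6, 9}

ker(φ) = {0, 3, 6, 9}


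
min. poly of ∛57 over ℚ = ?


∛57 satisfies x³ - 57 = 0, irreducible over ℚ (no rational root; 57 is not a perfect cube)

Minimal polynomial: x³ - 57


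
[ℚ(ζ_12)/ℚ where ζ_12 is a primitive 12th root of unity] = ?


[ℚ(ζ_n):ℚ] = deg Φ_n(x) = φ(n). Here φ(12) = 4

[ℚ(ζ_12)/ℚ where ζ_12 is a primitive 12th root of unity] = 4


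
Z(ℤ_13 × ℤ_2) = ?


Z(G) = {g ∈ G | gx = xg for all x ∈ G}
Direct product of abelian groups is abelian, so Z(G) = G

Z(ℤ_13 × ℤ_2) = ℤ_13 × ℤ_2


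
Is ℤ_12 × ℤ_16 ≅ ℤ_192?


Comparing ℤ_12 × ℤ_16 and ℤ_192:
gcd(12,16) = 4 ≠ 1. Max element order in ℤ_12×ℤ_16 is lcm(12,16) = 48 < 192, so it has no element of order 192

No, ℤ_12 × ℤ_16 ≇ ℤ_192


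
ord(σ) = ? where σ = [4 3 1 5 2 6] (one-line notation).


Cycle decomposition: (1 4 5 2 3)
Cycle lengths: 5
Order = lcm(5) = 5

ord(σ) = 5


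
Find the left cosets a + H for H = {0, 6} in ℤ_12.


H = {0, 6}, |H| = 2
Number of cosets = |G|/|H| = 12/2 = 6
0 + H = {0, 6}
1 + H = {1, 7}
2 + H = {2, 8}
3 + H = {3, 9}
4 + H = {4, 10}
5 + H = {5, 11}

Cosets: 0+H={0,6}; 1+H={1,7}; 2+H={2,8}; 3+H={3,9}; 4+H={4,10}; 5+H={5,11}


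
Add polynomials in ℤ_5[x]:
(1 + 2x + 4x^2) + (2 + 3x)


Add coefficients mod 5:
x^0: 1 + 2 = 3 (mod 5)
x^1: 2 + 3 = 0 (mod 5)
x^2: 4 + 0 = 4 (mod 5)
Result: 3 + 4x^2

f + g = 3 + 4x^2


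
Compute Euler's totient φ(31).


Factor n: 31 = 31
φ(n) = n · ∏(1 - 1/p) over distinct primes p | n
φ(31) = 31 · (1 - 1/31) = 30

φ(31) = 30


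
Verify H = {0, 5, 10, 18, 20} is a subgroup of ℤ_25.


Subgroup test for H = {0, 5, 10, 18, 20} in (ℤ_25, +):
(1) 0 ∈ H? Yes
(2) Closure: for all a,b ∈ H, (a+b) mod 25 ∈ H? No  [counterexample: 5 + 10 = 15 ∉ H]
(3) Inverses: for all a ∈ H, -a mod 25 ∈ H? No

No, H is not a subgroup of ℤ_25


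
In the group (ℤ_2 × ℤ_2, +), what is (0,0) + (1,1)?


Operation: componentwise addition mod (2, 2)
(0,0) + (1,1) = ((a₁+b₁) mod 2, (a₂+b₂) mod 2) with a = (0,0), b = (1,1)

(0,0) + (1,1) = (1,1)


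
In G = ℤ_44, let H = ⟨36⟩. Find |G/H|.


|⟨36⟩| = n / gcd(36, 44) = 44 / 4 = 11
H is normal (ℤ_44 is abelian).
|G/H| = |G| / |H| = 44 / 11 = 4

|G/H| = 4


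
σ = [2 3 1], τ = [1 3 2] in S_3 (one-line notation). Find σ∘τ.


σ∘τ: apply τ first, then σ
1 →τ 1 →σ 2
2 →τ 3 →σ 1
3 →τ 2 →σ 3

σ∘τ = [2 1 3]


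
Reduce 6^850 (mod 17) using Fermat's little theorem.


Fermat's little theorem: if p is prime and gcd(a,p)=1, then a^(p-1) ≡ 1 (mod p)
p = 17 is prime, gcd(6,17) = 1
Reduce exponent: 850 mod 16 = 2
So 6^850 ≡ 6^2 (mod 17)
6^2 mod 17 = 2

6^850 ≡ 2 (mod 17)


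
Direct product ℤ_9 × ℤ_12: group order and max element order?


|ℤ_9 × ℤ_12| = 9 × 12 = 108
Max element order = lcm(9,12) = 36
Cyclic? No (gcd=3)

|ℤ_9×ℤ_12| = 108, max element order = 36


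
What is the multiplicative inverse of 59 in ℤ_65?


Use the extended Euclidean algorithm to write 1 = 59·s + 65·t; then s mod 65 is the inverse.
Euclidean algorithm:
  59 = 0·65 + 59
  65 = 1·59 + 6
  59 = 9·6 + 5
  6 = 1·5 + 1
  5 = 5·1 + 0
gcd(59,65) = 1
Back-substitution gives: 59·(-11) + 65·(10) = 1
So 59⁻¹ ≡ -11 ≡ 54 (mod 65)
Check: 59 × 54 = 3186 ≡ 1 (mod 65) ✓

59⁻¹ ≡ 54 (mod 65)


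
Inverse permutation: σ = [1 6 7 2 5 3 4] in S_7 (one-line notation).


To find σ⁻¹, swap domain and range:
σ(1) = 1 → σ⁻¹(1) = 1
σ(2) = 6 → σ⁻¹(6) = 2
σ(3) = 7 → σ⁻¹(7) = 3
σ(4) = 2 → σ⁻¹(2) = 4
σ(5) = 5 → σ⁻¹(5) = 5
σ(6) = 3 → σ⁻¹(3) = 6
σ(7) = 4 → σ⁻¹(4) = 7

σ⁻¹ = [1 4 6 7 5 2 3]


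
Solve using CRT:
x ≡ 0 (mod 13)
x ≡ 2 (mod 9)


m₁ = 13, m₂ = 9, gcd = 1, so CRT applies. M = m₁·m₂ = 117
Let M₁ = M/m₁ = 9, M₂ = M/m₂ = 13
Find y₁ ≡ M₁⁻¹ (mod m₁): 9⁻¹ ≡ 3 (mod 13)
Find y₂ ≡ M₂⁻¹ (mod m₂): 13⁻¹ ≡ 7 (mod 9)
x = a₁·M₁·y₁ + a₂·M₂·y₂ = 0·9·3 + 2·13·7 = 182
Reduce mod 117: x ≡ 65
Check: 65 mod 13 = 0 ✓, 65 mod 9 = 2 ✓

x ≡ 65 (mod 117)


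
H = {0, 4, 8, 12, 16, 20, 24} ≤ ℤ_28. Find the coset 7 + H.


7 + H = {7 + h (mod 28) : h ∈ H}
7+0=7, 7+4=11, 7+8=15, 7+12=19, 7+16=23, 7+20=27, 7+24=3
7 + H = {3, 7, 11, 15, 19, 23, 27} = 3 + H

7 + H = {3, 7, 11, 15, 19, 23, 27}


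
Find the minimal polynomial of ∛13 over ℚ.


∛13 satisfies x³ - 13 = 0, irreducible over ℚ (no rational root; 13 is not a perfect cube)

Minimal polynomial: x³ - 13


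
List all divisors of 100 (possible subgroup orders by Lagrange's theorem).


Lagrange's theorem: |H| divides |G|
|G| = 100
Divisors of 100: 1, 2, 4, 5, 10, 20, 25, 50, 100

Possible subgroup orders: {1, 2, 4, 5, 10, 20, 25, 50, 100}


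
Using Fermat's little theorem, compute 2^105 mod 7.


Fermat's little theorem: if p is prime and gcd(a,p)=1, then a^(p-1) ≡ 1 (mod p)
p = 7 is prime, gcd(2,7) = 1
Reduce exponent: 105 mod 6 = 3
So 2^105 ≡ 2^3 (mod 7)
2^3 mod 7 = 1

2^105 ≡ 1 (mod 7)


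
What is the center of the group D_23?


Z(G) = {g ∈ G | gx = xg for all x ∈ G}
For odd n, Z(D_n) = {e}: no nontrivial rotation commutes with all reflections

Z(D_23) = {e}


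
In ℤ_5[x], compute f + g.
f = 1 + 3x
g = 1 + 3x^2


Add coefficients mod 5:
x^0: 1 + 1 = 2 (mod 5)
x^1: 3 + 0 = 3 (mod 5)
x^2: 0 + 3 = 3 (mod 5)
Result: 2 + 3x + 3x^2

f + g = 2 + 3x + 3x^2


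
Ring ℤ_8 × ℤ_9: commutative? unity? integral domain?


Direct product ring; commutative with unity (1,1); but (1,0)·(0,1) = (0,0) gives zero divisors, so not an integral domain
Commutative: Yes
Integral domain: No
Has unity: Yes

ℤ_8 × ℤ_9: Commutative=Yes, Unity=Yes


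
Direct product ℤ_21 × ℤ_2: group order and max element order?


|ℤ_21 × ℤ_2| = 21 × 2 = 42
Max element order = lcm(21,2) = 42
Cyclic? Yes (gcd=1)

|ℤ_21×ℤ_2| = 42, max element order = 42


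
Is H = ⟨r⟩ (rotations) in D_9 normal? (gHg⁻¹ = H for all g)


H = ⟨r⟩ (rotations) in D_9
The rotation subgroup ⟨r⟩ has index 2 in D_9, so it is normal

Yes, normal subgroup


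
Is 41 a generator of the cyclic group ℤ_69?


g generates ℤ_n iff gcd(g, n) = 1
gcd(41, 69) = 1
Since gcd = 1, 41 is a generator.

Yes, 41 generates ℤ_69


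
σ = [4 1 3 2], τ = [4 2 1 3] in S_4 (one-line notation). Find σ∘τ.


σ∘τ: apply τ first, then σ
1 →τ 4 →σ 2
2 →τ 2 →σ 1
3 →τ 1 →σ 4
4 →τ 3 →σ 3

σ∘τ = [2 1 4 3]


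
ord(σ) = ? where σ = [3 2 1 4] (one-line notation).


Cycle decomposition: (1 3)
Cycle lengths: 2
Order = lcm(2) = 2

ord(σ) = 2


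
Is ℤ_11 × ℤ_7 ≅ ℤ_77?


Comparing ℤ_11 × ℤ_7 and ℤ_77:
gcd(11,7) = 1, so ℤ_11 × ℤ_7 ≅ ℤ_77 (CRT)

Yes, ℤ_11 × ℤ_7 ≅ ℤ_77


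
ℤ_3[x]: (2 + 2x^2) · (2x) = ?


Expand and collect like terms; reduce coefficients mod 3:
x^0: 2·0 = 0 ≡ 0 (mod 3)
x^1: 2·2 + 0·0 = 4 ≡ 1 (mod 3)
x^2: 0·2 + 2·0 = 0 ≡ 0 (mod 3)
x^3: 2·2 = 4 ≡ 1 (mod 3)
Result: x + x^3

f · g = x + x^3


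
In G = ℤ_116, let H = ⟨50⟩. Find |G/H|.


|⟨50⟩| = n / gcd(50, 116) = 116 / 2 = 58
H is normal (ℤ_116 is abelian).
|G/H| = |G| / |H| = 116 / 58 = 2

|G/H| = 2


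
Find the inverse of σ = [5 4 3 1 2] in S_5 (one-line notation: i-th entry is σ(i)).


To find σ⁻¹, swap domain and range:
σ(1) = 5 → σ⁻¹(5) = 1
σ(2) = 4 → σ⁻¹(4) = 2
σ(3) = 3 → σ⁻¹(3) = 3
σ(4) = 1 → σ⁻¹(1) = 4
σ(5) = 2 → σ⁻¹(2) = 5

σ⁻¹ = [4 5 3 2 1]


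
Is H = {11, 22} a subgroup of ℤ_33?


Subgroup test for H = {11, 22} in (ℤ_33, +):
(1) 0 ∈ H? No
(2) Closure: for all a,b ∈ H, (a+b) mod 33 ∈ H? No  [counterexample: 11 + 22 = 0 ∉ H]
(3) Inverses: for all a ∈ H, -a mod 33 ∈ H? Yes

No, H is not a subgroup of ℤ_33


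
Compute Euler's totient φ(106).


Factor n: 106 = 2 × 53
φ(n) = n · ∏(1 - 1/p) over distinct primes p | n
φ(106) = 106 · (1 - 1/2) · (1 - 1/53) = 52

φ(106) = 52


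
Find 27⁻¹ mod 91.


Use the extended Euclidean algorithm to write 1 = 27·s + 91·t; then s mod 91 is the inverse.
Euclidean algorithm:
  27 = 0·91 + 27
  91 = 3·27 + 10
  27 = 2·10 + 7
  10 = 1·7 + 3
  7 = 2·3 + 1
  3 = 3·1 + 0
gcd(27,91) = 1
Back-substitution gives: 27·(27) + 91·(-8) = 1
So 27⁻¹ ≡ 27 ≡ 27 (mod 91)
Check: 27 × 27 = 729 ≡ 1 (mod 91) ✓

27⁻¹ ≡ 27 (mod 91)


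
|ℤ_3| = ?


ℤ_n has n elements.

|ℤ_3| = 3


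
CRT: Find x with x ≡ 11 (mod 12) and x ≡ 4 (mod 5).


m₁ = 12, m₂ = 5, gcd = 1, so CRT applies. M = m₁·m₂ = 60
Let M₁ = M/m₁ = 5, M₂ = M/m₂ = 12
Find y₁ ≡ M₁⁻¹ (mod m₁): 5⁻¹ ≡ 5 (mod 12)
Find y₂ ≡ M₂⁻¹ (mod m₂): 12⁻¹ ≡ 3 (mod 5)
x = a₁·M₁·y₁ + a₂·M₂·y₂ = 11·5·5 + 4·12·3 = 419
Reduce mod 60: x ≡ 59
Check: 59 mod 12 = 11 ✓, 59 mod 5 = 4 ✓

x ≡ 59 (mod 60)


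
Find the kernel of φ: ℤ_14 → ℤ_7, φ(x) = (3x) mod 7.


Kernel = preimage of identity
ker(φ) = {x ∈ ℤ_14 : 3x ≡ 0 (mod 7)}. Since 7 | 14, φ is well-defined. The kernel is the cyclic subgroup ⟨7⟩ of ℤ_14 (order 2), i.e. {0, 7}

ker(φ) = {0, 7}


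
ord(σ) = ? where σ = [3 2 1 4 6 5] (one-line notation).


Cycle decomposition: (1 3) (5 6)
Cycle lengths: 2, 2
Order = lcm(2, 2) = 2

ord(σ) = 2


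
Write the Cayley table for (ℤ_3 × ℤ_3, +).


Elements: {(0,0), (0,1), (0,2), (1,0), (1,1), (1,2), (2,0), (2,1), (2,2)}
Operation: componentwise addition mod (3, 3)
Entry (a, b) = ((a₁+b₁) mod 3, (a₂+b₂) mod 3)

Cayley table:
      | (0,0) | (0,1) | (0,2) | (1,0) | (1,1) | (1,2) | (2,0) | (2,1) | (2,2)
(0,0) | (0,0) | (0,1) | (0,2) | (1,0) | (1,1) | (1,2) | (2,0) | (2,1) | (2,2)
(0,1) | (0,1) | (0,2) | (0,0) | (1,1) | (1,2) | (1,0) | (2,1) | (2,2) | (2,0)
(0,2) | (0,2) | (0,0) | (0,1) | (1,2) | (1,0) | (1,1) | (2,2) | (2,0) | (2,1)
(1,0) | (1,0) | (1,1) | (1,2) | (2,0) | (2,1) | (2,2) | (0,0) | (0,1) | (0,2)
(1,1) | (1,1) | (1,2) | (1,0) | (2,1) | (2,2) | (2,0) | (0,1) | (0,2) | (0,0)
(1,2) | (1,2) | (1,0) | (1,1) | (2,2) | (2,0) | (2,1) | (0,2) | (0,0) | (0,1)
(2,0) | (2,0) | (2,1) | (2,2) | (0,0) | (0,1) | (0,2) | (1,0) | (1,1) | (1,2)
(2,1) | (2,1) | (2,2) | (2,0) | (0,1) | (0,2) | (0,0) | (1,1) | (1,2) | (1,0)
(2,2) | (2,2) | (2,0) | (2,1) | (0,2) | (0,0) | (0,1) | (1,2) | (1,0) | (1,1)


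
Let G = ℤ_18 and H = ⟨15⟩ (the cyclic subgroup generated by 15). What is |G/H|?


|⟨15⟩| = n / gcd(15, 18) = 18 / 3 = 6
H is normal (ℤ_18 is abelian).
|G/H| = |G| / |H| = 18 / 6 = 3

|G/H| = 3


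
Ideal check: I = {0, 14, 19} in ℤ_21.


Check ideal conditions for I = {0, 14, 19} in ℤ_21:
(1) I is an additive subgroup? No
(2) For r ∈ ℤ_21 and a ∈ I: r·a ∈ I? No  [counterexample: r=2, a=14, r·a mod 21 = 7 ∉ I]

No, I is not an ideal of ℤ_21


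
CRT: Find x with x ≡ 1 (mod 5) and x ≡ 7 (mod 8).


m₁ = 5, m₂ = 8, gcd = 1, so CRT applies. M = m₁·m₂ = 40
Let M₁ = M/m₁ = 8, M₂ = M/m₂ = 5
Find y₁ ≡ M₁⁻¹ (mod m₁): 8⁻¹ ≡ 2 (mod 5)
Find y₂ ≡ M₂⁻¹ (mod m₂): 5⁻¹ ≡ 5 (mod 8)
x = a₁·M₁·y₁ + a₂·M₂·y₂ = 1·8·2 + 7·5·5 = 191
Reduce mod 40: x ≡ 31
Check: 31 mod 5 = 1 ✓, 31 mod 8 = 7 ✓

x ≡ 31 (mod 40)


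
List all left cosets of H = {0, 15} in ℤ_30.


H = {0, 15}, |H| = 2
Number of cosets = |G|/|H| = 30/2 = 15
0 + H = {0, 15}
1 + H = {1, 16}
2 + H = {2, 17}
3 + H = {3, 18}
4 + H = {4, 19}
5 + H = {5, 20}
6 + H = {6, 21}
7 + H = {7, 22}
8 + H = {8, 23}
9 + H = {9, 24}
10 + H = {10, 25}
11 + H = {11, 26}
12 + H = {12, 27}
13 + H = {13, 28}
14 + H = {14, 29}

Cosets: 0+H={0,15}; 1+H={1,16}; 2+H={2,17}; 3+H={3,18}; 4+H={4,19}; 5+H={5,20}; 6+H={6,21}; 7+H={7,22}; 8+H={8,23}; 9+H={9,24}; 10+H={10,25}; 11+H={11,26}; 12+H={12,27}; 13+H={13,28}; 14+H={14,29}


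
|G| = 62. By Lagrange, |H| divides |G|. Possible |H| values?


Lagrange's theorem: |H| divides |G|
|G| = 62
Divisors of 62: 1, 2, 31, 62

Possible subgroup orders: {1, 2, 31, 62}


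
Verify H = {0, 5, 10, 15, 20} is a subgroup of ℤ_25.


Subgroup test for H = {0, 5, 10, 15, 20} in (ℤ_25, +):
(1) 0 ∈ H? Yes
(2) Closure: for all a,b ∈ H, (a+b) mod 25 ∈ H? Yes
(3) Inverses: for all a ∈ H, -a mod 25 ∈ H? Yes

Yes, H is a subgroup of ℤ_25


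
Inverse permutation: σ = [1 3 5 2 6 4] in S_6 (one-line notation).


To find σ⁻¹, swap domain and range:
σ(1) = 1 → σ⁻¹(1) = 1
σ(2) = 3 → σ⁻¹(3) = 2
σ(3) = 5 → σ⁻¹(5) = 3
σ(4) = 2 → σ⁻¹(2) = 4
σ(5) = 6 → σ⁻¹(6) = 5
σ(6) = 4 → σ⁻¹(4) = 6

σ⁻¹ = [1 4 2 6 3 5]


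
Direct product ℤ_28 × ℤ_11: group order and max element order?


|ℤ_28 × ℤ_11| = 28 × 11 = 308
Max element order = lcm(28,11) = 308
Cyclic? Yes (gcd=1)

|ℤ_28×ℤ_11| = 308, max element order = 308


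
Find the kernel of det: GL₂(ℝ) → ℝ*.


Kernel = preimage of identity
ker(det) = {A | det(A) = 1} = SL₂(ℝ)

ker(det) = SL₂(ℝ)


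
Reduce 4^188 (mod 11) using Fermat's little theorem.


Fermat's little theorem: if p is prime and gcd(a,p)=1, then a^(p-1) ≡ 1 (mod p)
p = 11 is prime, gcd(4,11) = 1
Reduce exponent: 188 mod 10 = 8
So 4^188 ≡ 4^8 (mod 11)
4^8 mod 11 = 9

4^188 ≡ 9 (mod 11)


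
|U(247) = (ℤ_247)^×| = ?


U(n) is the group of units mod n; |U(n)| = φ(n)
|U(247)| = φ(247) = 216

|U(247) = (ℤ_247)^×| = 216


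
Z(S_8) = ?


Z(G) = {g ∈ G | gx = xg for all x ∈ G}
S_n is non-abelian for n ≥ 3; Z(S_8) is trivial

Z(S_8) = {e}


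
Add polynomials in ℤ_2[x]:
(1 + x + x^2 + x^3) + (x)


Add coefficients mod 2:
x^0: 1 + 0 = 1 (mod 2)
x^1: 1 + 1 = 0 (mod 2)
x^2: 1 + 0 = 1 (mod 2)
x^3: 1 + 0 = 1 (mod 2)
Result: 1 + x^2 + x^3

f + g = 1 + x^2 + x^3


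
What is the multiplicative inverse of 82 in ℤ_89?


Use the extended Euclidean algorithm to write 1 = 82·s + 89·t; then s mod 89 is the inverse.
Euclidean algorithm:
  82 = 0·89 + 82
  89 = 1·82 + 7
  82 = 11·7 + 5
  7 = 1·5 + 2
  5 = 2·2 + 1
  2 = 2·1 + 0
gcd(82,89) = 1
Back-substitution gives: 82·(38) + 89·(-35) = 1
So 82⁻¹ ≡ 38 ≡ 38 (mod 89)
Check: 82 × 38 = 3116 ≡ 1 (mod 89) ✓

82⁻¹ ≡ 38 (mod 89)


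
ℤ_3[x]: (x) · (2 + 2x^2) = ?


Expand and collect like terms; reduce coefficients mod 3:
x^0: 0·2 = 0 ≡ 0 (mod 3)
x^1: 0·0 + 1·2 = 2 ≡ 2 (mod 3)
x^2: 0·2 + 1·0 = 0 ≡ 0 (mod 3)
x^3: 1·2 = 2 ≡ 2 (mod 3)
Result: 2x + 2x^3

f · g = 2x + 2x^3


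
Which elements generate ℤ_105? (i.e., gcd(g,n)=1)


g generates ℤ_n iff gcd(g,n) = 1
Prime factors of 105: 3, 5, 7
Generators are g ∈ {1,...,104} not divisible by any of these primes.
Generators: {1, 2, 4, 8, 11, 13, 16, 17, 19, 22, 23, 26, 29, 31, 32, 34, 37, 38, 41, 43, 44, 46, 47, 52, 53, 58, 59, 61, 62, 64, 67, 68, 71, 73, 74, 76, 79, 82, 83, 86, 88, 89, 92, 94, 97, 101, 103, 104}
Number of generators = φ(105) = 48

Generators of ℤ_105 = {1, 2, 4, 8, 11, 13, 16, 17, 19, 22, 23, 26, 29, 31, 32, 34, 37, 38, 41, 43, 44, 46, 47, 52, 53, 58, 59, 61, 62, 64, 67, 68, 71, 73, 74, 76, 79, 82, 83, 86, 88, 89, 92, 94, 97, 101, 103, 104}


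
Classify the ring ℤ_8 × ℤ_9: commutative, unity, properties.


Direct product ring; commutative with unity (1,1); but (1,0)·(0,1) = (0,0) gives zero divisors, so not an integral domain
Commutative: Yes
Integral domain: No
Has unity: Yes

ℤ_8 × ℤ_9: Commutative=Yes, Unity=Yes


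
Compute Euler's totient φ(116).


Factor n: 116 = 2^2 × 29
φ(n) = n · ∏(1 - 1/p) over distinct primes p | n
φ(116) = 116 · (1 - 1/2) · (1 - 1/29) = 56

φ(116) = 56


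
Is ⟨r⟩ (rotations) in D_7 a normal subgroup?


H = ⟨r⟩ (rotations) in D_7
The rotation subgroup ⟨r⟩ has index 2 in D_7, so it is normal

Yes, normal subgroup


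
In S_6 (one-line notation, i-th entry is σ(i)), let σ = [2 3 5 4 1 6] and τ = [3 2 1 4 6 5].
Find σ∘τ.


σ∘τ: apply τ first, then σ
1 →τ 3 →σ 5
2 →τ 2 →σ 3
3 →τ 1 →σ 2
4 →τ 4 →σ 4
5 →τ 6 →σ 6
6 →τ 5 →σ 1

σ∘τ = [5 3 2 4 6 1]


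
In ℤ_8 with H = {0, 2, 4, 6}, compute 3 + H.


3 + H = {3 + h (mod 8) : h ∈ H}
3+0=3, 3+2=5, 3+4=7, 3+6=1
3 + H = {1, 3, 5, 7} = 1 + H

3 + H = {1, 3, 5, 7}


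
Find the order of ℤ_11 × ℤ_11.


|A × B| = |A| · |B|
|ℤ_11 × ℤ_11| = 11 × 11 = 121

|ℤ_11 × ℤ_11| = 121


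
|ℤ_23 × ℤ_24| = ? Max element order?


|ℤ_23 × ℤ_24| = 23 × 24 = 552
Max element order = lcm(23,24) = 552
Cyclic? Yes (gcd=1)

|ℤ_23×ℤ_24| = 552, max element order = 552


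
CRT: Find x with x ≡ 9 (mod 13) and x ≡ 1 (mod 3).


m₁ = 13, m₂ = 3, gcd = 1, so CRT applies. M = m₁·m₂ = 39
Let M₁ = M/m₁ = 3, M₂ = M/m₂ = 13
Find y₁ ≡ M₁⁻¹ (mod m₁): 3⁻¹ ≡ 9 (mod 13)
Find y₂ ≡ M₂⁻¹ (mod m₂): 13⁻¹ ≡ 1 (mod 3)
x = a₁·M₁·y₁ + a₂·M₂·y₂ = 9·3·9 + 1·13·1 = 256
Reduce mod 39: x ≡ 22
Check: 22 mod 13 = 9 ✓, 22 mod 3 = 1 ✓

x ≡ 22 (mod 39)


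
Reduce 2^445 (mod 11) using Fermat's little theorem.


Fermat's little theorem: if p is prime and gcd(a,p)=1, then a^(p-1) ≡ 1 (mod p)
p = 11 is prime, gcd(2,11) = 1
Reduce exponent: 445 mod 10 = 5
So 2^445 ≡ 2^5 (mod 11)
2^5 mod 11 = 10

2^445 ≡ 10 (mod 11)


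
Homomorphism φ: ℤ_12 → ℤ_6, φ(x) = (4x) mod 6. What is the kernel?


Kernel = preimage of identity
ker(φ) = {x ∈ ℤ_12 : 4x ≡ 0 (mod 6)}. Since 6 | 12, φ is well-defined. The kernel is the cyclic subgroup ⟨3⟩ of ℤ_12 (order 4), i.e. {0, 3, 6, 9}

ker(φ) = {0, 3, 6, 9}


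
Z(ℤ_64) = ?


Z(G) = {g ∈ G | gx = xg for all x ∈ G}
ℤ_64 is abelian, so Z(G) = G

Z(ℤ_64) = ℤ_64


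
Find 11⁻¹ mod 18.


Use the extended Euclidean algorithm to write 1 = 11·s + 18·t; then s mod 18 is the inverse.
Euclidean algorithm:
  11 = 0·18 + 11
  18 = 1·11 + 7
  11 = 1·7 + 4
  7 = 1·4 + 3
  4 = 1·3 + 1
  3 = 3·1 + 0
gcd(11,18) = 1
Back-substitution gives: 11·(5) + 18·(-3) = 1
So 11⁻¹ ≡ 5 ≡ 5 (mod 18)
Check: 11 × 5 = 55 ≡ 1 (mod 18) ✓

11⁻¹ ≡ 5 (mod 18)


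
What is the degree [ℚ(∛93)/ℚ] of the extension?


∛93 has minimal polynomial x³ - 93 (irreducible over ℚ since 93 is not a perfect cube)

[ℚ(∛93)/ℚ] = 3


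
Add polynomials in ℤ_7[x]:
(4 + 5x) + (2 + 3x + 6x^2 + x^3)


Add coefficients mod 7:
x^0: 4 + 2 = 6 (mod 7)
x^1: 5 + 3 = 1 (mod 7)
x^2: 0 + 6 = 6 (mod 7)
x^3: 0 + 1 = 1 (mod 7)
Result: 6 + x + 6x^2 + x^3

f + g = 6 + x + 6x^2 + x^3


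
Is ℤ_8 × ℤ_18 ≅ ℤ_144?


Comparing ℤ_8 × ℤ_18 and ℤ_144:
gcd(8,18) = 2 ≠ 1. Max element order in ℤ_8×ℤ_18 is lcm(8,18) = 72 < 144, so it has no element of order 144

No, ℤ_8 × ℤ_18 ≇ ℤ_144


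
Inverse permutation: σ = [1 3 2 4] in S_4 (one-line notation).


To find σ⁻¹, swap domain and range:
σ(1) = 1 → σ⁻¹(1) = 1
σ(2) = 3 → σ⁻¹(3) = 2
σ(3) = 2 → σ⁻¹(2) = 3
σ(4) = 4 → σ⁻¹(4) = 4

σ⁻¹ = [1 3 2 4]


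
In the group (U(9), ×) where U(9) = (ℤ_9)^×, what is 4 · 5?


Operation: multiplication mod 9
4 · 5 = (a × b) mod 9 with a = 4, b = 5

4 · 5 = 2


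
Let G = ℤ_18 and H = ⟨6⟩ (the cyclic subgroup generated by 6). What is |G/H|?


|⟨6⟩| = n / gcd(6, 18) = 18 / 6 = 3
H is normal (ℤ_18 is abelian).
|G/H| = |G| / |H| = 18 / 3 = 6

|G/H| = 6


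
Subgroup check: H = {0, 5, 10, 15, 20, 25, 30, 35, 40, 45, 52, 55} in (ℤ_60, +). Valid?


Subgroup test for H = {0, 5, 10, 15, 20, 25, 30, 35, 40, 45, 52, 55} in (ℤ_60, +):
(1) 0 ∈ H? Yes
(2) Closure: for all a,b ∈ H, (a+b) mod 60 ∈ H? No  [counterexample: 5 + 45 = 50 ∉ H]
(3) Inverses: for all a ∈ H, -a mod 60 ∈ H? No

No, H is not a subgroup of ℤ_60


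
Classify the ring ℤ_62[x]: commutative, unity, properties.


ℤ_62 has zero divisors (2·31 ≡ 0), and these lift to constant zero divisors in ℤ_62[x]; so not an integral domain
Commutative: Yes
Integral domain: No
Has unity: Yes

ℤ_62[x]: Commutative=Yes, Unity=Yes


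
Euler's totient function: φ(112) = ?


Factor n: 112 = 2^4 × 7
φ(n) = n · ∏(1 - 1/p) over distinct primes p | n
φ(112) = 112 · (1 - 1/2) · (1 - 1/7) = 48

φ(112) = 48


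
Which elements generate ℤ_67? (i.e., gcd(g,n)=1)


g generates ℤ_n iff gcd(g,n) = 1
Prime factors of 67: 67
Generators are g ∈ {1,...,66} not divisible by any of these primes.
Generators: {1, 2, 3, 4, 5, 6, 7, 8, 9, 10, 11, 12, 13, 14, 15, 16, 17, 18, 19, 20, 21, 22, 23, 24, 25, 26, 27, 28, 29, 30, 31, 32, 33, 34, 35, 36, 37, 38, 39, 40, 41, 42, 43, 44, 45, 46, 47, 48, 49, 50, 51, 52, 53, 54, 55, 56, 57, 58, 59, 60, 61, 62, 63, 64, 65, 66}
Number of generators = φ(67) = 66

Generators of ℤ_67 = {1, 2, 3, 4, 5, 6, 7, 8, 9, 10, 11, 12, 13, 14, 15, 16, 17, 18, 19, 20, 21, 22, 23, 24, 25, 26, 27, 28, 29, 30, 31, 32, 33, 34, 35, 36, 37, 38, 39, 40, 41, 42, 43, 44, 45, 46, 47, 48, 49, 50, 51, 52, 53, 54, 55, 56, 57, 58, 59, 60, 61, 62, 63, 64, 65, 66}


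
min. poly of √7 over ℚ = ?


√7 satisfies x² - 7 = 0, irreducible over ℚ since 7 is squarefree

Minimal polynomial: x² - 7


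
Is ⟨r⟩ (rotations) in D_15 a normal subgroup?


H = ⟨r⟩ (rotations) in D_15
The rotation subgroup ⟨r⟩ has index 2 in D_15, so it is normal

Yes, normal subgroup


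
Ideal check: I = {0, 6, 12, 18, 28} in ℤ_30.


Check ideal conditions for I = {0, 6, 12, 18, 28} in ℤ_30:
(1) I is an additive subgroup? No
(2) For r ∈ ℤ_30 and a ∈ I: r·a ∈ I? No  [counterexample: r=2, a=12, r·a mod 30 = 24 ∉ I]

No, I is not an ideal of ℤ_30


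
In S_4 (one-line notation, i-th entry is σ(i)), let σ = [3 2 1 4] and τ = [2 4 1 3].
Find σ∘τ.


σ∘τ: apply τ first, then σ
1 →τ 2 →σ 2
2 →τ 4 →σ 4
3 →τ 1 →σ 3
4 →τ 3 →σ 1

σ∘τ = [2 4 3 1]


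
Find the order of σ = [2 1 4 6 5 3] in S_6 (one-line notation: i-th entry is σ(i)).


Cycle decomposition: (1 2) (3 4 6)
Cycle lengths: 2, 3
Order = lcm(2, 3) = 6

ord(σ) = 6


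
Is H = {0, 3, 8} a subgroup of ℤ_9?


Subgroup test for H = {0, 3, 8} in (ℤ_9, +):
(1) 0 ∈ H? Yes
(2) Closure: for all a,b ∈ H, (a+b) mod 9 ∈ H? No  [counterexample: 3 + 3 = 6 ∉ H]
(3) Inverses: for all a ∈ H, -a mod 9 ∈ H? No

No, H is not a subgroup of ℤ_9


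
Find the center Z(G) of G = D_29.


Z(G) = {g ∈ G | gx = xg for all x ∈ G}
For odd n, Z(D_n) = {e}: no nontrivial rotation commutes with all reflections

Z(D_29) = {e}


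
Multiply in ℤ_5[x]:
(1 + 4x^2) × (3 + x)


Expand and collect like terms; reduce coefficients mod 5:
x^0: 1·3 = 3 ≡ 3 (mod 5)
x^1: 1·1 + 0·3 = 1 ≡ 1 (mod 5)
x^2: 0·1 + 4·3 = 12 ≡ 2 (mod 5)
x^3: 4·1 = 4 ≡ 4 (mod 5)
Result: 3 + x + 2x^2 + 4x^3

f · g = 3 + x + 2x^2 + 4x^3


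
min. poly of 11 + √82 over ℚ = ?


Let α = 11 + √82. Then α - 11 = √82, so (α - 11)² = 82, giving α² - 22α + 39 = 0. Degree 2 and α ∉ ℚ, so this is the minimal polynomial.

Minimal polynomial: x² - 22x + 39


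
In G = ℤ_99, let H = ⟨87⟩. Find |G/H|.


|⟨87⟩| = n / gcd(87, 99) = 99 / 3 = 33
H is normal (ℤ_99 is abelian).
|G/H| = |G| / |H| = 99 / 33 = 3

|G/H| = 3


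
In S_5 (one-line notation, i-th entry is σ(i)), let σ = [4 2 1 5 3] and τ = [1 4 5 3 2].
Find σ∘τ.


σ∘τ: apply τ first, then σ
1 →τ 1 →σ 4
2 →τ 4 →σ 5
3 →τ 5 →σ 3
4 →τ 3 →σ 1
5 →τ 2 →σ 2

σ∘τ = [4 5 3 1 2]


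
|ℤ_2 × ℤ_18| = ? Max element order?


|ℤ_2 × ℤ_18| = 2 × 18 = 36
Max element order = lcm(2,18) = 18
Cyclic? No (gcd=2)

|ℤ_2×ℤ_18| = 36, max element order = 18


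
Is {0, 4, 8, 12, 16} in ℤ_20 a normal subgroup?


H = {0, 4, 8, 12, 16} in ℤ_20
ℤ_20 is abelian; every subgroup of an abelian group is normal

Yes, normal subgroup


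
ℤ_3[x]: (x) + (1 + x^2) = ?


Add coefficients mod 3:
x^0: 0 + 1 = 1 (mod 3)
x^1: 1 + 0 = 1 (mod 3)
x^2: 0 + 1 = 1 (mod 3)
Result: 1 + x + x^2

f + g = 1 + x + x^2


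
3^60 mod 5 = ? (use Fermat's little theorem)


Fermat's little theorem: if p is prime and gcd(a,p)=1, then a^(p-1) ≡ 1 (mod p)
p = 5 is prime, gcd(3,5) = 1
Reduce exponent: 60 mod 4 = 0
So 3^60 ≡ 3^0 (mod 5)
3^0 = 1

3^60 ≡ 1 (mod 5)


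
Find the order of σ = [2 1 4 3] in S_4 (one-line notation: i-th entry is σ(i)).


Cycle decomposition: (1 2) (3 4)
Cycle lengths: 2, 2
Order = lcm(2, 2) = 2

ord(σ) = 2


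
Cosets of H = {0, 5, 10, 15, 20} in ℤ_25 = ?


H = {0, 5, 10, 15, 20}, |H| = 5
Number of cosets = |G|/|H| = 25/5 = 5
0 + H = {0, 5, 10, 15, 20}
1 + H = {1, 6, 11, 16, 21}
2 + H = {2, 7, 12, 17, 22}
3 + H = {3, 8, 13, 18, 23}
4 + H = {4, 9, 14, 19, 24}

Cosets: 0+H={0,5,10,15,20}; 1+H={1,6,11,16,21}; 2+H={2,7,12,17,22}; 3+H={3,8,13,18,23}; 4+H={4,9,14,19,24}


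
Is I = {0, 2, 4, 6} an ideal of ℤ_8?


Check ideal conditions for I = {0, 2, 4, 6} in ℤ_8:
(1) I is an additive subgroup? Yes
(2) For r ∈ ℤ_8 and a ∈ I: r·a ∈ I? Yes

Yes, I is an ideal of ℤ_8


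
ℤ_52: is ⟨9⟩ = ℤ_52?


g generates ℤ_n iff gcd(g, n) = 1
gcd(9, 52) = 1
Since gcd = 1, 9 is a generator.

Yes, 9 generates ℤ_52


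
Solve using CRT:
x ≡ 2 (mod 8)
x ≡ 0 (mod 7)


m₁ = 8, m₂ = 7, gcd = 1, so CRT applies. M = m₁·m₂ = 56
Let M₁ = M/m₁ = 7, M₂ = M/m₂ = 8
Find y₁ ≡ M₁⁻¹ (mod m₁): 7⁻¹ ≡ 7 (mod 8)
Find y₂ ≡ M₂⁻¹ (mod m₂): 8⁻¹ ≡ 1 (mod 7)
x = a₁·M₁·y₁ + a₂·M₂·y₂ = 2·7·7 + 0·8·1 = 98
Reduce mod 56: x ≡ 42
Check: 42 mod 8 = 2 ✓, 42 mod 7 = 0 ✓

x ≡ 42 (mod 56)
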